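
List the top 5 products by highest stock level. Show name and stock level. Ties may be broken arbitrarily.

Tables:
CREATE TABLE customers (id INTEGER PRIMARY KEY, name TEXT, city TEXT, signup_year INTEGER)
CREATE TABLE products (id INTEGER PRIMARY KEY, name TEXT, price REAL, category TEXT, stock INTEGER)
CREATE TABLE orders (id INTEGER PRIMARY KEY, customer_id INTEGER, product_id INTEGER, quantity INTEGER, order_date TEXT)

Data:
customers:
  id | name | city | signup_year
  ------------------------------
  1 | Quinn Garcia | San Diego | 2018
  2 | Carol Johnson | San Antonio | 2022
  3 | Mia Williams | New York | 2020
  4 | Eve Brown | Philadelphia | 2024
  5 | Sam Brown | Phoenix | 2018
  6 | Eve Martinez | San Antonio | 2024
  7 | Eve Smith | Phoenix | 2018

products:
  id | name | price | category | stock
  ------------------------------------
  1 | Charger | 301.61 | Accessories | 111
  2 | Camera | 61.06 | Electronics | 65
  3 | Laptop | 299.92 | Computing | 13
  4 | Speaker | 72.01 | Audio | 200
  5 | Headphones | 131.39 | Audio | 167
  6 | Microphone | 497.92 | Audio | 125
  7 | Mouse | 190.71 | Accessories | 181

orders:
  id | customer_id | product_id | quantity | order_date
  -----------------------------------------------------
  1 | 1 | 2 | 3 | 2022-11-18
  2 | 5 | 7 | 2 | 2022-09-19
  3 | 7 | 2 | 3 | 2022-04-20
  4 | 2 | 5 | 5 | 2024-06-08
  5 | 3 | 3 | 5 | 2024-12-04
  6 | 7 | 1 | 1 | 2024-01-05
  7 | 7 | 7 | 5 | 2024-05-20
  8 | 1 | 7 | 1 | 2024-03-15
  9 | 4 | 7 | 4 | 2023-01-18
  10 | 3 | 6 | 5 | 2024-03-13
SELECT name, stock FROM products ORDER BY stock DESC LIMIT 5

Execution result:
name | stock
Speaker | 200
Mouse | 181
Headphones | 167
Microphone | 125
Charger | 111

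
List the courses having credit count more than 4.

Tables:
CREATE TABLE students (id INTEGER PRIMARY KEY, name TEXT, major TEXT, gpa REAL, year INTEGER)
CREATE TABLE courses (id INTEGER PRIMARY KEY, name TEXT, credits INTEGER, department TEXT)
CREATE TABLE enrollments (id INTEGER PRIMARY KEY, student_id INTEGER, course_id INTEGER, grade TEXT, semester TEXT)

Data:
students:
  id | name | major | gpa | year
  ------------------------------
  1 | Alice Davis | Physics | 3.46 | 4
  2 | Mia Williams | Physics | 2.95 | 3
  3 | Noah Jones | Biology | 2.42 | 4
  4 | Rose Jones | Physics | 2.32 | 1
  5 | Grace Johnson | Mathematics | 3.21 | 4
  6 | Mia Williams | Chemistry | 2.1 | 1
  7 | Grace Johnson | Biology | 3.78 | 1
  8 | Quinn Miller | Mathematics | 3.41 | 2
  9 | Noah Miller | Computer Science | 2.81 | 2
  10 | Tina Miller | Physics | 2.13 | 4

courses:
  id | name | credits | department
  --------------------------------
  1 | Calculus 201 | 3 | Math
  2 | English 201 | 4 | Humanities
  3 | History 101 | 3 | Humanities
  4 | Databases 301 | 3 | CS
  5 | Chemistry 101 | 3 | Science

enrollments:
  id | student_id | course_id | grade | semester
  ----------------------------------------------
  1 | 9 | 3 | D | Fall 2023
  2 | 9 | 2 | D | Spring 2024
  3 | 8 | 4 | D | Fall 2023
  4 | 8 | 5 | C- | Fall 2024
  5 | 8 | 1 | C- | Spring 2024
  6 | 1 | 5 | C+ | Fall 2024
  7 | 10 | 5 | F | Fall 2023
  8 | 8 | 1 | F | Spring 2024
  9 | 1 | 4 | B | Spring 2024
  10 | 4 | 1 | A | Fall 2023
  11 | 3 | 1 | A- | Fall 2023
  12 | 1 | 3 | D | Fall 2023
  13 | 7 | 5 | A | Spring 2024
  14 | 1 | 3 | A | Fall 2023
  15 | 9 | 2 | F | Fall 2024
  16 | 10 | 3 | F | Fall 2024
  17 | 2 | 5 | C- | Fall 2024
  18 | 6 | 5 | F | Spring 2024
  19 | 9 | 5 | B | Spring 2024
SELECT name, credits FROM courses WHERE credits > 4

Execution result:
(no rows)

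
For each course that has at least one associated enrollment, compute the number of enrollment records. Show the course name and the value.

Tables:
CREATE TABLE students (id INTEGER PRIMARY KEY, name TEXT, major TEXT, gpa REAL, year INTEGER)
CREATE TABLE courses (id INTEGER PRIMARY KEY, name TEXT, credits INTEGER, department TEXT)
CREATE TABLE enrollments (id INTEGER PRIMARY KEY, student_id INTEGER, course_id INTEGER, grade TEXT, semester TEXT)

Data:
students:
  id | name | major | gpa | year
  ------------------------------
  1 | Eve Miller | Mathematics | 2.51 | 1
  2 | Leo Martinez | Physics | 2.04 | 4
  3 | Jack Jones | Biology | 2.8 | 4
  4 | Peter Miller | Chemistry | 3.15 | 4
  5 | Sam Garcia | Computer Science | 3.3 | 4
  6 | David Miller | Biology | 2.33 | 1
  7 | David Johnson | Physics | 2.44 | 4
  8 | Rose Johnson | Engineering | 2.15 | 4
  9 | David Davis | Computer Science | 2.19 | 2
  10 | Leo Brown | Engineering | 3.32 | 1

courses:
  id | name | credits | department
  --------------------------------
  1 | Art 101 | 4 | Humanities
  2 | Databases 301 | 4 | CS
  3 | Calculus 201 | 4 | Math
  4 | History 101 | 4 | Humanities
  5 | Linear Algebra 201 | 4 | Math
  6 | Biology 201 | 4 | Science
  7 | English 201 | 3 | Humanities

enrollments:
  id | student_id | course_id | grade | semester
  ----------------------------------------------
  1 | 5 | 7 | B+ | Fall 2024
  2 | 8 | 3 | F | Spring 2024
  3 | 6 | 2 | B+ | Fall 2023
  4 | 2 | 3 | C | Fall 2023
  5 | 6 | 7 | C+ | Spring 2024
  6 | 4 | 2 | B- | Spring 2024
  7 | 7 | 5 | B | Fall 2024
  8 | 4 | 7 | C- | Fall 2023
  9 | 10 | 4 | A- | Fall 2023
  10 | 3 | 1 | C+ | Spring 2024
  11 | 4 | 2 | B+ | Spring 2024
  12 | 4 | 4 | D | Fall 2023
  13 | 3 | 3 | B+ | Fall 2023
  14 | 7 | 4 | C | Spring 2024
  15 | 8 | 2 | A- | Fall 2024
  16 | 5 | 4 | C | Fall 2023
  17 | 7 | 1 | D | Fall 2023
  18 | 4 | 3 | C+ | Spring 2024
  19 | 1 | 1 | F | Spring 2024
SELECT p.name, COUNT(*) AS n FROM enrollments c JOIN courses p ON c.course_id = p.id GROUP BY p.id, p.name

Execution result:
name | n
Art 101 | 3
Databases 301 | 4
Calculus 201 | 4
History 101 | 4
Linear Algebra 201 | 1
English 201 | 3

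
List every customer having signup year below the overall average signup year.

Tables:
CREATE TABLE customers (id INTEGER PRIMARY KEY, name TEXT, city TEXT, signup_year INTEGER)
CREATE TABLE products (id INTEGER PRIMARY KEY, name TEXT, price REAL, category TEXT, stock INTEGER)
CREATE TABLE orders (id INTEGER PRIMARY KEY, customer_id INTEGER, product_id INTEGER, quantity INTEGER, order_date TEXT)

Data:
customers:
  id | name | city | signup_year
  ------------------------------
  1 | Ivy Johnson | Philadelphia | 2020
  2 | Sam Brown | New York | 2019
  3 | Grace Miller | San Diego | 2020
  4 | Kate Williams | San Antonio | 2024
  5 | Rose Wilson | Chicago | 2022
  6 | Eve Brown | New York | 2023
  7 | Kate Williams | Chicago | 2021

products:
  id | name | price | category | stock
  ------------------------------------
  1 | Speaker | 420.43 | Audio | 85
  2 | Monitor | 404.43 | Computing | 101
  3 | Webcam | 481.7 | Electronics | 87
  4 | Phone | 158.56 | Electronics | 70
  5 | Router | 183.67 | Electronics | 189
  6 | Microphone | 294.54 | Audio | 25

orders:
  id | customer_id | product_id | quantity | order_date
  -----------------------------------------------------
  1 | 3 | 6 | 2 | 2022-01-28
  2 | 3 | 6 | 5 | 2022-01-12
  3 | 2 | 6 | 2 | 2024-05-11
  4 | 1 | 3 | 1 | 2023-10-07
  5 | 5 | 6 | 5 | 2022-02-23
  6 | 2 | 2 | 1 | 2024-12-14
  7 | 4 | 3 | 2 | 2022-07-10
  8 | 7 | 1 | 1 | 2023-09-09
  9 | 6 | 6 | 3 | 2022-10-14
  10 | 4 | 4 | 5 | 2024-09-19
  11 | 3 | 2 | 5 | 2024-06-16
SELECT name, signup_year FROM customers WHERE signup_year < (SELECT AVG(signup_year) FROM customers)

Execution result:
name | signup_year
Ivy Johnson | 2020
Sam Brown | 2019
Grace Miller | 2020
Kate Williams | 2021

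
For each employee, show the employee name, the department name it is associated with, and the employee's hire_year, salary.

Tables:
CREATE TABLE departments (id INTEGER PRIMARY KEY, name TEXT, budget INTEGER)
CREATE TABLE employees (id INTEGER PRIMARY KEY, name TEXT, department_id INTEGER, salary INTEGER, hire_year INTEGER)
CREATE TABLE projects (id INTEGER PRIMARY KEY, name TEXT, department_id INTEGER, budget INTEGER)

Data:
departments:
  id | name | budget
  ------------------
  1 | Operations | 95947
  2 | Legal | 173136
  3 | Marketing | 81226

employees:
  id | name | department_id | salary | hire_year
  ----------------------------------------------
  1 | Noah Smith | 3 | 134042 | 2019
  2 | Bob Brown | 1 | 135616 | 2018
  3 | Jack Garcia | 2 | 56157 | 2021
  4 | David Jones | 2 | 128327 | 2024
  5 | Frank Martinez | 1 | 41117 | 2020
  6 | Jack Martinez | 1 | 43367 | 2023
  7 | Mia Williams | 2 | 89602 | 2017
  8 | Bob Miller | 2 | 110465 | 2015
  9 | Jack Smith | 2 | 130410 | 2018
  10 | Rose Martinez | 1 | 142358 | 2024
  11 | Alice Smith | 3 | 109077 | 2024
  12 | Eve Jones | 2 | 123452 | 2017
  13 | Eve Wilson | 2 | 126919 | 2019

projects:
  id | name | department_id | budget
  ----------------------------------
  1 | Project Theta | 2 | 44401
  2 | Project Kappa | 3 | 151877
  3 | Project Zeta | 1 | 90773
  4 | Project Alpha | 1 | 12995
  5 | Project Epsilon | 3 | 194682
SELECT c.name, p.name AS department, c.hire_year, c.salary FROM employees c JOIN departments p ON c.department_id = p.id

Execution result:
name | department | hire_year | salary
Noah Smith | Marketing | 2019 | 134042
Bob Brown | Operations | 2018 | 135616
Jack Garcia | Legal | 2021 | 56157
David Jones | Legal | 2024 | 128327
Frank Martinez | Operations | 2020 | 41117
Jack Martinez | Operations | 2023 | 43367
Mia Williams | Legal | 2017 | 89602
Bob Miller | Legal | 2015 | 110465
Jack Smith | Legal | 2018 | 130410
Rose Martinez | Operations | 2024 | 142358
Alice Smith | Marketing | 2024 | 109077
Eve Jones | Legal | 2017 | 123452
Eve Wilson | Legal | 2019 | 126919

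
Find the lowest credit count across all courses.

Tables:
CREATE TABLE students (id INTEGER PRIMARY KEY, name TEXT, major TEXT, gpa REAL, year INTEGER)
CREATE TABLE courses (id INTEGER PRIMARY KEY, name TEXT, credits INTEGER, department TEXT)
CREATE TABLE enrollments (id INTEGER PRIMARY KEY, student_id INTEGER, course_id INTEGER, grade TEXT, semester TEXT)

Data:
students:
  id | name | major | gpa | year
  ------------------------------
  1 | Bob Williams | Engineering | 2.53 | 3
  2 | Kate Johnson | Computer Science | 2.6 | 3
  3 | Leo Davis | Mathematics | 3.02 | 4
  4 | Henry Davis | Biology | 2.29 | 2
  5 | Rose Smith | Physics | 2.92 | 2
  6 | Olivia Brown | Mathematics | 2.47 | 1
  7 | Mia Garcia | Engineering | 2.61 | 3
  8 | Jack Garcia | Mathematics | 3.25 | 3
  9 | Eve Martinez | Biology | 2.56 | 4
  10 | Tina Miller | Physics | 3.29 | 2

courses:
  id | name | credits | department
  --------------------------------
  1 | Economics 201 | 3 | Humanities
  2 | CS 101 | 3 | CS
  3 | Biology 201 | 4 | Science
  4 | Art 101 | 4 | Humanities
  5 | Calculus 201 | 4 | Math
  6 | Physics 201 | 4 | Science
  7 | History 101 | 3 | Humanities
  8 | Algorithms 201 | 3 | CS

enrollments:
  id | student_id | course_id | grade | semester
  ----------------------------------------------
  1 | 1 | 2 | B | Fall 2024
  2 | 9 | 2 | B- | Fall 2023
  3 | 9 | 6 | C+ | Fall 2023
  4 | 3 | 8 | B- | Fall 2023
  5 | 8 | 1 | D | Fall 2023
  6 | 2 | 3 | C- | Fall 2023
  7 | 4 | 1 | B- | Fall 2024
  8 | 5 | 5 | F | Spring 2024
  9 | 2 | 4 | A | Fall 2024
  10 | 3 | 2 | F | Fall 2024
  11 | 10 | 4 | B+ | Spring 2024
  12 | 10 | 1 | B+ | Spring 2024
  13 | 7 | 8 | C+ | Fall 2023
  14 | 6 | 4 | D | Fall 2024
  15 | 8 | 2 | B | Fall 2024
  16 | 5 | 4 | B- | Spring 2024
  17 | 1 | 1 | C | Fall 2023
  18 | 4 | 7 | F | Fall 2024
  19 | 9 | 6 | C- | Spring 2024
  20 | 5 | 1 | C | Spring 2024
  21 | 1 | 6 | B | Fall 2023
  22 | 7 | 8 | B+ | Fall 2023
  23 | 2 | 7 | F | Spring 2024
SELECT MIN(credits) FROM courses

Execution result:
3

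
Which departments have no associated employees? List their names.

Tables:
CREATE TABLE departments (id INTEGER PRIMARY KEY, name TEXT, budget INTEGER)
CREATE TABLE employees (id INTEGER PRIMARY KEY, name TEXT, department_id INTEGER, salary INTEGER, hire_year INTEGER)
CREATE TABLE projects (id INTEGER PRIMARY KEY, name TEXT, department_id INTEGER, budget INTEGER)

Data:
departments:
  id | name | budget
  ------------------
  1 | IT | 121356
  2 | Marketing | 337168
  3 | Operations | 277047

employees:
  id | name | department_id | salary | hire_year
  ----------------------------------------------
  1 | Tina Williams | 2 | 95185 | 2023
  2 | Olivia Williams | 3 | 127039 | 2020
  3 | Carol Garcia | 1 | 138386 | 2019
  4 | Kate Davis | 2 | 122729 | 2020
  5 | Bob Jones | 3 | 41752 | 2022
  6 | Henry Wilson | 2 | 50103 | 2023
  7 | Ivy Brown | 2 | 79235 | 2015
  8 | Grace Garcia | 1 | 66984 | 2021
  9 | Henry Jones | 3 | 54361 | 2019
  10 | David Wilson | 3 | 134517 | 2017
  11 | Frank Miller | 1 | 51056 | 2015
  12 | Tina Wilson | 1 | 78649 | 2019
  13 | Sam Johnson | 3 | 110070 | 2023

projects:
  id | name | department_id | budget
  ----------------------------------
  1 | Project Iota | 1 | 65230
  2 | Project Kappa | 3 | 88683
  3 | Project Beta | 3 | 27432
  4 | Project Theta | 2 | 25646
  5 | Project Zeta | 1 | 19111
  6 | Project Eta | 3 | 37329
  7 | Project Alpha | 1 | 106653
SELECT p.name FROM departments p LEFT JOIN employees c ON c.department_id = p.id WHERE c.id IS NULL

Execution result:
(no rows)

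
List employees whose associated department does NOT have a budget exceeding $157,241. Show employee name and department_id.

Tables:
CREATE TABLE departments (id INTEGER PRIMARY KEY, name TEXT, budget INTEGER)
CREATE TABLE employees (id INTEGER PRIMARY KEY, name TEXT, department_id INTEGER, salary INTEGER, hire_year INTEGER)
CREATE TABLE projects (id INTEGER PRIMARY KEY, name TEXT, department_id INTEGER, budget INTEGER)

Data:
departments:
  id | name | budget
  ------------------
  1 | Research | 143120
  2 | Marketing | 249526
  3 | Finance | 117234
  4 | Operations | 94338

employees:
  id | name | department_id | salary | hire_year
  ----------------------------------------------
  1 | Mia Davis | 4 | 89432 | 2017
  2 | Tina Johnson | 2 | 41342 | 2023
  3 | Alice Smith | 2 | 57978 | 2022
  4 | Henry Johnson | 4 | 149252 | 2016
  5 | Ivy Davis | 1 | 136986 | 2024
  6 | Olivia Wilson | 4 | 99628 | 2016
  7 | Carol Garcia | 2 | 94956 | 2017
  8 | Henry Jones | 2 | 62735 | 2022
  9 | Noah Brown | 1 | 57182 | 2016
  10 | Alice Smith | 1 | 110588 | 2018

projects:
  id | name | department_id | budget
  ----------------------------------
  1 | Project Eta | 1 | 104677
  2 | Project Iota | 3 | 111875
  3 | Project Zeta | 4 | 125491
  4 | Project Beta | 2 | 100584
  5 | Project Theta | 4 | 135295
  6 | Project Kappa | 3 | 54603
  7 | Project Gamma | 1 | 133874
SELECT name, department_id FROM employees WHERE department_id NOT IN (SELECT id FROM departments WHERE budget > 157241)

Execution result:
name | department_id
Mia Davis | 4
Henry Johnson | 4
Ivy Davis | 1
Olivia Wilson | 4
Noah Brown | 1
Alice Smith | 1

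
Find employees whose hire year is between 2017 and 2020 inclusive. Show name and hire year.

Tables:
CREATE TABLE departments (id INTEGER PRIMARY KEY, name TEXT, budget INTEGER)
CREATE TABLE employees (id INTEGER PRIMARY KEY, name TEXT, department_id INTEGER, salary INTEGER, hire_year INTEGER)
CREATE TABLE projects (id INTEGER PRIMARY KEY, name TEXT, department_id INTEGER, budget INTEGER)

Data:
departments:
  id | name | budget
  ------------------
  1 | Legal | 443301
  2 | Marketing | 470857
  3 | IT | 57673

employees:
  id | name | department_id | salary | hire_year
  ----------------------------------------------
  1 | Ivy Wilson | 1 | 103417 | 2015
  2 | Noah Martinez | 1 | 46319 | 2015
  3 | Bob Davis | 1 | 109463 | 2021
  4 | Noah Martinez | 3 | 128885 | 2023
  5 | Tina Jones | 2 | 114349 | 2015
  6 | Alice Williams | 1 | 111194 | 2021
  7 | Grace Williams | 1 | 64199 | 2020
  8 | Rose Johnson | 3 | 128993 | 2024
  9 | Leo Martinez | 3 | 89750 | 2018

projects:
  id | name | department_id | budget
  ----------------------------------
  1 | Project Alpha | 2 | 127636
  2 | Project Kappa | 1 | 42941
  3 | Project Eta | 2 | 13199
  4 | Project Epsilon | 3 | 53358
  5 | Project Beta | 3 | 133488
SELECT name, hire_year FROM employees WHERE hire_year BETWEEN 2017 AND 2020

Execution result:
name | hire_year
Grace Williams | 2020
Leo Martinez | 2018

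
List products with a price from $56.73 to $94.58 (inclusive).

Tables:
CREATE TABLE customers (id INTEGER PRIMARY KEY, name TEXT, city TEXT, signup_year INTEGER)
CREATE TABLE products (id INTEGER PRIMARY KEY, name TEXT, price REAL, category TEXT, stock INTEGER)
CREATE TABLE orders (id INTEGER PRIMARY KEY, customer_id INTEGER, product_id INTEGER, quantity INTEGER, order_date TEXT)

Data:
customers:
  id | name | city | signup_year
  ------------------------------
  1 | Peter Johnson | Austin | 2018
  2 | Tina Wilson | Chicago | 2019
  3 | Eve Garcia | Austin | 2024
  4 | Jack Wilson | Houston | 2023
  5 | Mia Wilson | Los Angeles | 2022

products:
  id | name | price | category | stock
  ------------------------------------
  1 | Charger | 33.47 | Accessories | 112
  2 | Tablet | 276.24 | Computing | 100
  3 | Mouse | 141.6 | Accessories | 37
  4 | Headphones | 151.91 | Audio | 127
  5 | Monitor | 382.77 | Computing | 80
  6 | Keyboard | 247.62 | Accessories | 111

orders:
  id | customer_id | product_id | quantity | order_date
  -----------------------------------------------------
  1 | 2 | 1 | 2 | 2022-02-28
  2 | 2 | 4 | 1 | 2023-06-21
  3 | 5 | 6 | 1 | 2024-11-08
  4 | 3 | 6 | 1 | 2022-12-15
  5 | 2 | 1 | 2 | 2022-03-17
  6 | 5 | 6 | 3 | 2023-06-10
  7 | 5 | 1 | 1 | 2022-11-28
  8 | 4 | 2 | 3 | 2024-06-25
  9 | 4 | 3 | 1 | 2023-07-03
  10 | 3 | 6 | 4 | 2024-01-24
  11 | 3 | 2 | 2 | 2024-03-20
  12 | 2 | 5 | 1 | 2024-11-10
SELECT name, price FROM products WHERE price BETWEEN 56.73 AND 94.58

Execution result:
(no rows)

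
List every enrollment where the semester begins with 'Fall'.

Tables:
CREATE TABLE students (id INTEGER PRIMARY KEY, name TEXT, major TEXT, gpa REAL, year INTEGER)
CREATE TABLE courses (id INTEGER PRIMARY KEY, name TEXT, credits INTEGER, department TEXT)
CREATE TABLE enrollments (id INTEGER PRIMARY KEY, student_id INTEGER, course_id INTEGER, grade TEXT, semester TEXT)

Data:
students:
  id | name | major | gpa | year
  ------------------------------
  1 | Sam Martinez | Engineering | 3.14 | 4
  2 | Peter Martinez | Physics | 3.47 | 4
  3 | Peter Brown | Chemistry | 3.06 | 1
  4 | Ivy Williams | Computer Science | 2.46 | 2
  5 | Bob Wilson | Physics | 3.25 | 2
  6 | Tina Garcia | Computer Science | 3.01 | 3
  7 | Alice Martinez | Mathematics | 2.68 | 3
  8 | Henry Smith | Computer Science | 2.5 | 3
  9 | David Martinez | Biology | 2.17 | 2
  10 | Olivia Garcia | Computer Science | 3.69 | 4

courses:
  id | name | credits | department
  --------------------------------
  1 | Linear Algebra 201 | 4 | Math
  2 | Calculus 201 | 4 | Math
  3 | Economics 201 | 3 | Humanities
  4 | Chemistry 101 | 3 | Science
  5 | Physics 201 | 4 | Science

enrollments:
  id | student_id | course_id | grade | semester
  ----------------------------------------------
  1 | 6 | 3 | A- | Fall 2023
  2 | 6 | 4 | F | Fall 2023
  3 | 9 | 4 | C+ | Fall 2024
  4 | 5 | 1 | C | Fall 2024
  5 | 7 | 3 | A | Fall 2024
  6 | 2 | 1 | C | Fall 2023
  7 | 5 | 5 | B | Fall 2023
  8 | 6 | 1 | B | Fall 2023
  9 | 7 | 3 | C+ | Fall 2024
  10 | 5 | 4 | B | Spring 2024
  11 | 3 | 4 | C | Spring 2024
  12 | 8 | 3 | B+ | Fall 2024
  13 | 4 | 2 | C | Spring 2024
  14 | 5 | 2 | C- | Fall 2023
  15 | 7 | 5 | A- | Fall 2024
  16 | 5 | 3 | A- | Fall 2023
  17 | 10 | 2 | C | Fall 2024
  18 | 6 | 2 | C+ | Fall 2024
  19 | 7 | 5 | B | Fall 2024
SELECT id, semester FROM enrollments WHERE semester LIKE 'Fall%'

Execution result:
id | semester
1 | Fall 2023
2 | Fall 2023
3 | Fall 2024
4 | Fall 2024
5 | Fall 2024
6 | Fall 2023
7 | Fall 2023
8 | Fall 2023
9 | Fall 2024
12 | Fall 2024
14 | Fall 2023
15 | Fall 2024
16 | Fall 2023
17 | Fall 2024
18 | Fall 2024
19 | Fall 2024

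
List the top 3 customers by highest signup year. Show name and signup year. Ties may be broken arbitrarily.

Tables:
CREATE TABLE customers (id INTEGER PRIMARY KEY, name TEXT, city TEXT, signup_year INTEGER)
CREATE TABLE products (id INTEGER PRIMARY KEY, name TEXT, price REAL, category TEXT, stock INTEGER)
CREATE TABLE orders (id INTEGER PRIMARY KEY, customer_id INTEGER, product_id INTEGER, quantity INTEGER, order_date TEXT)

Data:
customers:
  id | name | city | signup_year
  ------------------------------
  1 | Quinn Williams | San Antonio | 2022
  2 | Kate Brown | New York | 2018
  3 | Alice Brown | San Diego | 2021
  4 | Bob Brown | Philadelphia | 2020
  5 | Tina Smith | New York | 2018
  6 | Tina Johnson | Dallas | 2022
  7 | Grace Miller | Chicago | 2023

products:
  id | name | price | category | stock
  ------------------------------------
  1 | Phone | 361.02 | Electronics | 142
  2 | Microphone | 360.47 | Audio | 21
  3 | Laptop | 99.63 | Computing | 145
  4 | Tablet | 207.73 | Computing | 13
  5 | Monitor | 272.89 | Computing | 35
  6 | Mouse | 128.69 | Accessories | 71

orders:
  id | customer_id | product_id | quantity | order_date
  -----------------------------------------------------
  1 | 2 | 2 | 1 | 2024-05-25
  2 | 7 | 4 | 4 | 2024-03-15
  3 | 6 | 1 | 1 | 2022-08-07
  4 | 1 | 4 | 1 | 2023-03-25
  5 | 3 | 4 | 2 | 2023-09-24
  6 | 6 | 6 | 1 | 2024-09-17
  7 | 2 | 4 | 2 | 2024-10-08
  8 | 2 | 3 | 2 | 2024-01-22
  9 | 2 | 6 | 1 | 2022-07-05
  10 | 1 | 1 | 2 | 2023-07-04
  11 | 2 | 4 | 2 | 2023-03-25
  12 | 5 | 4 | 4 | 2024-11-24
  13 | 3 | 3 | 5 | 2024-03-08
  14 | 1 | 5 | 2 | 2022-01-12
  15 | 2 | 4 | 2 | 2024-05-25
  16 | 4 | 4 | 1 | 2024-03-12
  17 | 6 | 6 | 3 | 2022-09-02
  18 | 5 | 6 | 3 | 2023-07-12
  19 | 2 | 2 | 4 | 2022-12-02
SELECT name, signup_year FROM customers ORDER BY signup_year DESC LIMIT 3

Execution result:
name | signup_year
Grace Miller | 2023
Quinn Williams | 2022
Tina Johnson | 2022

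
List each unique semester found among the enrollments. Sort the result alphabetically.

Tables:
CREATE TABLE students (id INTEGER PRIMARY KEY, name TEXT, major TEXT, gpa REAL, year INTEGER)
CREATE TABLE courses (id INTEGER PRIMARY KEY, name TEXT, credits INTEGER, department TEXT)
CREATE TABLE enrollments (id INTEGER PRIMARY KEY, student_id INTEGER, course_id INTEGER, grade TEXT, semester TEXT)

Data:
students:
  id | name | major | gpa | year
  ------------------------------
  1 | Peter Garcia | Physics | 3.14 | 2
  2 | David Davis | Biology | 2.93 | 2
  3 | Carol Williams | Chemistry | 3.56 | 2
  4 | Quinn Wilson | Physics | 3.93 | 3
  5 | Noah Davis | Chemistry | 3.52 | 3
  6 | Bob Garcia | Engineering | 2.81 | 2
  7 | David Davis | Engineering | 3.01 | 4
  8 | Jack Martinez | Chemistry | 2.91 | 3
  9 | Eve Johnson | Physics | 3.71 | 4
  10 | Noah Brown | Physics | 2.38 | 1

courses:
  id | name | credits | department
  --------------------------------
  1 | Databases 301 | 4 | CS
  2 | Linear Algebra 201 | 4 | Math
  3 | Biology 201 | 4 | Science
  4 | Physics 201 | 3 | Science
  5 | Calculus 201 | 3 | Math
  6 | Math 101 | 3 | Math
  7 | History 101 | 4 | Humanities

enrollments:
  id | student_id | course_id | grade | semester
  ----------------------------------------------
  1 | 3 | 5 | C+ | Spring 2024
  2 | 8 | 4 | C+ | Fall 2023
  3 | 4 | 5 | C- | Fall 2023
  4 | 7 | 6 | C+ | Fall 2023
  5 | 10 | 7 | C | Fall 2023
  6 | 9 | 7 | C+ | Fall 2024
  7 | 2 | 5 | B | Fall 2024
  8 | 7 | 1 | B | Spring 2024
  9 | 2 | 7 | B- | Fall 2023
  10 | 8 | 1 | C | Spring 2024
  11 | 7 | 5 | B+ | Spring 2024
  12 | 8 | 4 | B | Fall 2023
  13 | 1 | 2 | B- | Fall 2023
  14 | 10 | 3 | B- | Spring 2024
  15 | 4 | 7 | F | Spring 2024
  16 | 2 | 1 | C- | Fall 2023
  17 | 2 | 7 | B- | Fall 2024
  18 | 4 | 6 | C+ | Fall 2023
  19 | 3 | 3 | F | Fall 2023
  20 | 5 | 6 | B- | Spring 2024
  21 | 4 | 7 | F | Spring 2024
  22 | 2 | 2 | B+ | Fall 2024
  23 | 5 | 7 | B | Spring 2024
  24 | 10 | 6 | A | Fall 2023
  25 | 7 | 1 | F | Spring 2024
SELECT DISTINCT semester FROM enrollments ORDER BY semester

Execution result:
semester
Fall 2023
Fall 2024
Spring 2024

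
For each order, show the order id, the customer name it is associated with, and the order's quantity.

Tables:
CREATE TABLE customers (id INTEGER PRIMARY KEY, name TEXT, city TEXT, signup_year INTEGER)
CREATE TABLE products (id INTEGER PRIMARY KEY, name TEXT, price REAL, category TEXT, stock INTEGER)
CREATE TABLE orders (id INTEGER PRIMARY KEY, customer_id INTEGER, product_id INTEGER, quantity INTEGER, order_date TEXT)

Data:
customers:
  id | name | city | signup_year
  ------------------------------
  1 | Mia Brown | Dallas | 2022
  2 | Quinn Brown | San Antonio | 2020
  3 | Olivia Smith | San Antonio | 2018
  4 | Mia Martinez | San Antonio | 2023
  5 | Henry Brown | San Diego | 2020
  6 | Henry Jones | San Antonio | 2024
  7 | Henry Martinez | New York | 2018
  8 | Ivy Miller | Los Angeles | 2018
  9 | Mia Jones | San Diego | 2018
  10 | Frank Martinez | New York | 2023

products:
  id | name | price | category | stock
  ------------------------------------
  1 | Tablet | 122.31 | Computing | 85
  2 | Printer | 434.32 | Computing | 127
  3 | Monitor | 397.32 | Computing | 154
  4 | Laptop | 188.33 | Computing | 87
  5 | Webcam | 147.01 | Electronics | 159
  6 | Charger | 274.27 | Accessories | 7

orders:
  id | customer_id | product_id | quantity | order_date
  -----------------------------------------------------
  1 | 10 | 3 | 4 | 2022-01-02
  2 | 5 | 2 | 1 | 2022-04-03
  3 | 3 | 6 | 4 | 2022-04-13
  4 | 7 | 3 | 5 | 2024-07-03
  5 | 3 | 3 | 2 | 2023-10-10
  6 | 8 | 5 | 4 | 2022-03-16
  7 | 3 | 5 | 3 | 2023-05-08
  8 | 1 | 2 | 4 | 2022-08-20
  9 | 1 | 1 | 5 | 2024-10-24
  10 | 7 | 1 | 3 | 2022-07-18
SELECT c.id, p.name AS customer, c.quantity FROM orders c JOIN customers p ON c.customer_id = p.id

Execution result:
id | customer | quantity
1 | Frank Martinez | 4
2 | Henry Brown | 1
3 | Olivia Smith | 4
4 | Henry Martinez | 5
5 | Olivia Smith | 2
6 | Ivy Miller | 4
7 | Olivia Smith | 3
8 | Mia Brown | 4
9 | Mia Brown | 5
10 | Henry Martinez | 3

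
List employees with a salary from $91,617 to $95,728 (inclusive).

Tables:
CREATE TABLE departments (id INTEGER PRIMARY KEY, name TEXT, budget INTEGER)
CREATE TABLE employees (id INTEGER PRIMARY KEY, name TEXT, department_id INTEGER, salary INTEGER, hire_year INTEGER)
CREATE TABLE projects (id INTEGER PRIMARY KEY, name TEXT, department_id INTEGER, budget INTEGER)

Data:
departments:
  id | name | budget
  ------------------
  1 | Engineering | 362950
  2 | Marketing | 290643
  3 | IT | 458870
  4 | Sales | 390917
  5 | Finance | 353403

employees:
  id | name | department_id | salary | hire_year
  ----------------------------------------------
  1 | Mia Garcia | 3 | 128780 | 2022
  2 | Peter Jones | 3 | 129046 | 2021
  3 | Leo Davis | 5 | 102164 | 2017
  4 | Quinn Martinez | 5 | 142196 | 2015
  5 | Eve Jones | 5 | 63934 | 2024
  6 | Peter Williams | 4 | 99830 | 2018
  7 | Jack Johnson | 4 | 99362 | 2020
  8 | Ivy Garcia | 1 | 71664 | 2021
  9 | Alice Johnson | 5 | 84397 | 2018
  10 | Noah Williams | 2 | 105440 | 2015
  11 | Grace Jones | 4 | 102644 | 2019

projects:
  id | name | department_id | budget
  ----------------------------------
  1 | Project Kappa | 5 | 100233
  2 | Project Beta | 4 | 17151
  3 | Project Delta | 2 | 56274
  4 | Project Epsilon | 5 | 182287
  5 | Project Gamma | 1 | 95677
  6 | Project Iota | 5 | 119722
SELECT name, salary FROM employees WHERE salary BETWEEN 91617 AND 95728

Execution result:
(no rows)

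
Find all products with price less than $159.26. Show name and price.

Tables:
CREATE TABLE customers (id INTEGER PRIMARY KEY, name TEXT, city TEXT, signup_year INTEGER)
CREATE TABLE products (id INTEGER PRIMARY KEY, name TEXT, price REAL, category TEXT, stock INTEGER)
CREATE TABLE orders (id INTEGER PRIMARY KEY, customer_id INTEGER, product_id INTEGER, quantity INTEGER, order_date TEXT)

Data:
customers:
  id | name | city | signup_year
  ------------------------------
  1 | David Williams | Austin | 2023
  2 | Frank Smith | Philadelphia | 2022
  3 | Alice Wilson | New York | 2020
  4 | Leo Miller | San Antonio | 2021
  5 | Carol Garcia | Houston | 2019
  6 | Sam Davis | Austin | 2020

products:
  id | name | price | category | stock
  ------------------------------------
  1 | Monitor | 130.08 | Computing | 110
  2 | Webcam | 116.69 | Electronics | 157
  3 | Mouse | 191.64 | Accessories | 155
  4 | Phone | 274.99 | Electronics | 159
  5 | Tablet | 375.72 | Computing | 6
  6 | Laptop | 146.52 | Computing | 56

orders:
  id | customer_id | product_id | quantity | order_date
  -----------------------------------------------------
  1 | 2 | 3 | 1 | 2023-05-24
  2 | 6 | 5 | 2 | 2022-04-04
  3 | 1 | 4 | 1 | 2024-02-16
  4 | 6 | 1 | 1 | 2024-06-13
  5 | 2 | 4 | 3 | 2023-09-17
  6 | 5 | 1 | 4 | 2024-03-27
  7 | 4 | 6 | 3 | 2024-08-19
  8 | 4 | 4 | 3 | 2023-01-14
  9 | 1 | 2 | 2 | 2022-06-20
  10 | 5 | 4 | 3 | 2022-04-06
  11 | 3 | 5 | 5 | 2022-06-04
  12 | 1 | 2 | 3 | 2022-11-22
SELECT name, price FROM products WHERE price < 159.26

Execution result:
name | price
Monitor | 130.08
Webcam | 116.69
Laptop | 146.52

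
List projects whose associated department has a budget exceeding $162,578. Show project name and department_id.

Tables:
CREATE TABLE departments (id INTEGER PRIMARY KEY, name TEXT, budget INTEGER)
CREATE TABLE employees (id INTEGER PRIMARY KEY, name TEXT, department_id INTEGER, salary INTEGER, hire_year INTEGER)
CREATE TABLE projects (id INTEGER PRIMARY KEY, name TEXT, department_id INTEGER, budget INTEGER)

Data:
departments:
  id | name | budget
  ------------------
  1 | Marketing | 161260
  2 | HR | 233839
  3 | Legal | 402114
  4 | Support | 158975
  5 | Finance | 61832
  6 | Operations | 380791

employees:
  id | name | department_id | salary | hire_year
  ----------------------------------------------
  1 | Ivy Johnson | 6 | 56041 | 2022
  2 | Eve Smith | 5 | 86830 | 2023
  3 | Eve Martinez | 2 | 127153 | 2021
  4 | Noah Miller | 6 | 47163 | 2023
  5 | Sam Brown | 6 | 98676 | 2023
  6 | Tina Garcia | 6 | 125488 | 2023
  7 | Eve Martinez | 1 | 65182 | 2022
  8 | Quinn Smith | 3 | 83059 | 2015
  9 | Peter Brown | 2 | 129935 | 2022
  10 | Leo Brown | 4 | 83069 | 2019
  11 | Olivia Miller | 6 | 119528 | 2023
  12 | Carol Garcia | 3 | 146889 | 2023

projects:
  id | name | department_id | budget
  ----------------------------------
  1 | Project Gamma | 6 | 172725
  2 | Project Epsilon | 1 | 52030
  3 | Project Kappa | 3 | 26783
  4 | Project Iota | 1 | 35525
SELECT name, department_id FROM projects WHERE department_id IN (SELECT id FROM departments WHERE budget > 162578)

Execution result:
name | department_id
Project Gamma | 6
Project Kappa | 3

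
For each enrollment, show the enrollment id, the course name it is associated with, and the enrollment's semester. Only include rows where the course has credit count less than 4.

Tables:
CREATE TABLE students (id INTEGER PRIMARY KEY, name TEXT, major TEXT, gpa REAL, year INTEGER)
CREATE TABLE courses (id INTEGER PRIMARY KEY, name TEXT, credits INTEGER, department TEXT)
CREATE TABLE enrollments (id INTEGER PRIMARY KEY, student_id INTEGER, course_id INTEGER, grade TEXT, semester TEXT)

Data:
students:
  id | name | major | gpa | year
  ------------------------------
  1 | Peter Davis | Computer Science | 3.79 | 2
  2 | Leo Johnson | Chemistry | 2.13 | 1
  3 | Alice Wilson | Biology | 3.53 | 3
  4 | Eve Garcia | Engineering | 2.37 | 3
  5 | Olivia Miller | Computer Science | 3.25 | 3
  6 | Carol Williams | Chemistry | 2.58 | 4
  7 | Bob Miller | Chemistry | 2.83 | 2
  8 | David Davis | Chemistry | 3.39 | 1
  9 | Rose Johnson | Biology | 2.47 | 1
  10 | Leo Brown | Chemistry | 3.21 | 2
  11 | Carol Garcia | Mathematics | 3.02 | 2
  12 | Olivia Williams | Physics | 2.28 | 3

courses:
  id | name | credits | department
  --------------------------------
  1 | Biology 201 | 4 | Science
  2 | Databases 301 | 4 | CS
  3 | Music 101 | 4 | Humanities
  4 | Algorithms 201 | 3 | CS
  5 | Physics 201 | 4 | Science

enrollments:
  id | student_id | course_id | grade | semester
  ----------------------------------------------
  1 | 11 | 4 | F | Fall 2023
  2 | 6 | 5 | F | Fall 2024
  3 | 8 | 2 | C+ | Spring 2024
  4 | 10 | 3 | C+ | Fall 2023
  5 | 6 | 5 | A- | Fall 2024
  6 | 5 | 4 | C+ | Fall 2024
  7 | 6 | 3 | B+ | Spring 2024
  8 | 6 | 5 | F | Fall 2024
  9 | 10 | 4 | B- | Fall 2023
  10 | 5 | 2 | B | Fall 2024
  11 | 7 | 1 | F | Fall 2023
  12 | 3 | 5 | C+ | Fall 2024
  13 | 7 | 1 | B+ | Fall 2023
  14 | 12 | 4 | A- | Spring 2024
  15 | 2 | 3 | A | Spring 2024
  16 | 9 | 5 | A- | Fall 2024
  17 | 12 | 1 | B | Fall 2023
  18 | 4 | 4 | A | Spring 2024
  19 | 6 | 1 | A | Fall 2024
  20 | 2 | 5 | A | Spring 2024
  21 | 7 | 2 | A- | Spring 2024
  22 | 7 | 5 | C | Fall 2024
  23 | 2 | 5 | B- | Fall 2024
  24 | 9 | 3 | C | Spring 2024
SELECT c.id, p.name AS course, c.semester FROM enrollments c JOIN courses p ON c.course_id = p.id WHERE p.credits < 4

Execution result:
id | course | semester
1 | Algorithms 201 | Fall 2023
6 | Algorithms 201 | Fall 2024
9 | Algorithms 201 | Fall 2023
14 | Algorithms 201 | Spring 2024
18 | Algorithms 201 | Spring 2024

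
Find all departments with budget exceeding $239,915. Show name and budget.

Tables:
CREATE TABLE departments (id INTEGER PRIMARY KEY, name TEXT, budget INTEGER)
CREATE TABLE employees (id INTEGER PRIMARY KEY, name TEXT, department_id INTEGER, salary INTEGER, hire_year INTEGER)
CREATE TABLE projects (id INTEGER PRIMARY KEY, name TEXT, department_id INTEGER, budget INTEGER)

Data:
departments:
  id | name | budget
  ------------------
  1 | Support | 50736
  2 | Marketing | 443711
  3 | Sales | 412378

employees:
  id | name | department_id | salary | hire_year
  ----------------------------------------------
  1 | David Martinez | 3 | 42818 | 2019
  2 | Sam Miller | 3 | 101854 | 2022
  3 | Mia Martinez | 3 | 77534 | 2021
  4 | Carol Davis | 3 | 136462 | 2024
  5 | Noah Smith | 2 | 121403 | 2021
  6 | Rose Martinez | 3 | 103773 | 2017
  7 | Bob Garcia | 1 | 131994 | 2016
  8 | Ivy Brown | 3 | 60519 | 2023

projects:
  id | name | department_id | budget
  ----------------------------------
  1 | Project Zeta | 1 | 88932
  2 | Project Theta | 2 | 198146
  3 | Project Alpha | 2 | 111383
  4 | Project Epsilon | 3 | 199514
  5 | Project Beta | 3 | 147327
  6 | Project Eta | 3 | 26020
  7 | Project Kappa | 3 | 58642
SELECT name, budget FROM departments WHERE budget > 239915

Execution result:
name | budget
Marketing | 443711
Sales | 412378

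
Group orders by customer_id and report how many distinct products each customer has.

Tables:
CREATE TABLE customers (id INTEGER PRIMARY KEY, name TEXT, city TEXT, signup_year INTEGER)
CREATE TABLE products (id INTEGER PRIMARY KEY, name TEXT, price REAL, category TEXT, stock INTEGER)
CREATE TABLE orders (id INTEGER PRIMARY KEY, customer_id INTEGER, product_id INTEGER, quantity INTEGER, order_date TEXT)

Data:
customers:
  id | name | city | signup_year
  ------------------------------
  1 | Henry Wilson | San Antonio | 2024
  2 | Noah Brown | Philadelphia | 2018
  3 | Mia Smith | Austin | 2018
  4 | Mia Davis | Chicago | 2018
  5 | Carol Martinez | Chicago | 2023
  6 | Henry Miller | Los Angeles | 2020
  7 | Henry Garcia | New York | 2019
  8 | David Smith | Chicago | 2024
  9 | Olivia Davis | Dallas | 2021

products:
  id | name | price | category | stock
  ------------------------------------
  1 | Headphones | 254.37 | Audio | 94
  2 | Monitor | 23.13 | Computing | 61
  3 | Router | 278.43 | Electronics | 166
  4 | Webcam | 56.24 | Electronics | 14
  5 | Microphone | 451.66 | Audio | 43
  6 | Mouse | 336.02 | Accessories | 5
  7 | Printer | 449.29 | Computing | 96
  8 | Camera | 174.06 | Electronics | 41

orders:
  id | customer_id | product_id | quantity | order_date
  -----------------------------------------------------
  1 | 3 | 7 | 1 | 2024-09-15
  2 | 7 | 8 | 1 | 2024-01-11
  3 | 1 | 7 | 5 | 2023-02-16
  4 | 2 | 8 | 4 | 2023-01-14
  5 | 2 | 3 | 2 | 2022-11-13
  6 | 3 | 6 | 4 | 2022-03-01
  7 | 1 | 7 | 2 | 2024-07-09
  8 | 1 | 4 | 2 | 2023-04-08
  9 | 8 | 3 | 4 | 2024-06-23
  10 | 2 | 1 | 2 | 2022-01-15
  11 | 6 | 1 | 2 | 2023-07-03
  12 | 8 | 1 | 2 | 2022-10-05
SELECT customer_id, COUNT(DISTINCT product_id) AS distinct_product_count FROM orders GROUP BY customer_id

Execution result:
customer_id | distinct_product_count
1 | 2
2 | 3
3 | 2
6 | 1
7 | 1
8 | 2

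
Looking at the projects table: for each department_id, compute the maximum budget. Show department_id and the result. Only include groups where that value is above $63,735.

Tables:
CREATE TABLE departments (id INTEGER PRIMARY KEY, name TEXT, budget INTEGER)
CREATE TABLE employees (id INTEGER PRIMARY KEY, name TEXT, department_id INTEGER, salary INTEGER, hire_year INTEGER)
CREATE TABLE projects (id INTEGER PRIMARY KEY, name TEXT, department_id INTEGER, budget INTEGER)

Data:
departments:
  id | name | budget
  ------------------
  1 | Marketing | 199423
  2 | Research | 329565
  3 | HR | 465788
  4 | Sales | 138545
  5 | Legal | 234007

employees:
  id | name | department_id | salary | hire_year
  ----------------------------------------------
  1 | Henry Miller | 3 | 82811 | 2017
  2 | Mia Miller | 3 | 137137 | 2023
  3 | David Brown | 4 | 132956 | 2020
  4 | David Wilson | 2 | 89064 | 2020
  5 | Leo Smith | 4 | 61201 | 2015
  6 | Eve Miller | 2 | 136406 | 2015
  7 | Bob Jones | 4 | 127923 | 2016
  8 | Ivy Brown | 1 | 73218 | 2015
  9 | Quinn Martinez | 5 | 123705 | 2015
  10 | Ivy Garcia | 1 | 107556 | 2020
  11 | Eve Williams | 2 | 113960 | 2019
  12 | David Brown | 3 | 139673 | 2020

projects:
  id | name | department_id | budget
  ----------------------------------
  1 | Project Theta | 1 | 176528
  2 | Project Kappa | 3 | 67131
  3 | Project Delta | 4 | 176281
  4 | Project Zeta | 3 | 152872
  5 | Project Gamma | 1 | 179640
SELECT department_id, MAX(budget) AS max_budget FROM projects GROUP BY department_id HAVING MAX(budget) > 63735

Execution result:
department_id | max_budget
1 | 179640
3 | 152872
4 | 176281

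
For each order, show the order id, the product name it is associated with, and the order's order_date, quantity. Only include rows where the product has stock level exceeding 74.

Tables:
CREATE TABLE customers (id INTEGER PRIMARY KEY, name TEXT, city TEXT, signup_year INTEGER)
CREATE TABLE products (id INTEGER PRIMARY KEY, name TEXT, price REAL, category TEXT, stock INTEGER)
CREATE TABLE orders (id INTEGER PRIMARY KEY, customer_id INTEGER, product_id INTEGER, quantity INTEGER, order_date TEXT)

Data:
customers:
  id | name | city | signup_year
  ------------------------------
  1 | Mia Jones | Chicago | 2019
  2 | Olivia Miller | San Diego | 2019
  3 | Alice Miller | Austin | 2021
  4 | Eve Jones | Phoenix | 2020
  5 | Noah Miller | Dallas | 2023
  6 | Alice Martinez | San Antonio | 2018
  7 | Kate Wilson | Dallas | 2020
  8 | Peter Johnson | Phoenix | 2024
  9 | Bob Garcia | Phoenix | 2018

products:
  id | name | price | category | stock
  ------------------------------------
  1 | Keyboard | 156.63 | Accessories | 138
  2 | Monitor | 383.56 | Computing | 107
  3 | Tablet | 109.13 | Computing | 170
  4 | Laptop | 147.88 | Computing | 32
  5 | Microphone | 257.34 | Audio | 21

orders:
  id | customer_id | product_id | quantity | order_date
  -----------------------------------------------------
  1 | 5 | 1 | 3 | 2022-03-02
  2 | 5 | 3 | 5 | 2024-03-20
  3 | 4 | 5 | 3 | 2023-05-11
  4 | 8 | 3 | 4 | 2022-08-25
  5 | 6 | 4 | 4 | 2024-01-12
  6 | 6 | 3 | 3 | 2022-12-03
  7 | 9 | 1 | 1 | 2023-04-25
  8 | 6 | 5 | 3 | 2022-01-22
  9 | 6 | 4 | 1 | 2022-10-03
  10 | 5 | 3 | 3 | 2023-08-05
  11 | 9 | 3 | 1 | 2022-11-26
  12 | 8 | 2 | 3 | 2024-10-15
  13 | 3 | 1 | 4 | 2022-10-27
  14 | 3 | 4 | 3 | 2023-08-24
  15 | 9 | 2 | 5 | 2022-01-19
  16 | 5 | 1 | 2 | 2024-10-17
SELECT c.id, p.name AS product, c.order_date, c.quantity FROM orders c JOIN products p ON c.product_id = p.id WHERE p.stock > 74

Execution result:
id | product | order_date | quantity
1 | Keyboard | 2022-03-02 | 3
2 | Tablet | 2024-03-20 | 5
4 | Tablet | 2022-08-25 | 4
6 | Tablet | 2022-12-03 | 3
7 | Keyboard | 2023-04-25 | 1
10 | Tablet | 2023-08-05 | 3
11 | Tablet | 2022-11-26 | 1
12 | Monitor | 2024-10-15 | 3
13 | Keyboard | 2022-10-27 | 4
15 | Monitor | 2022-01-19 | 5
16 | Keyboard | 2024-10-17 | 2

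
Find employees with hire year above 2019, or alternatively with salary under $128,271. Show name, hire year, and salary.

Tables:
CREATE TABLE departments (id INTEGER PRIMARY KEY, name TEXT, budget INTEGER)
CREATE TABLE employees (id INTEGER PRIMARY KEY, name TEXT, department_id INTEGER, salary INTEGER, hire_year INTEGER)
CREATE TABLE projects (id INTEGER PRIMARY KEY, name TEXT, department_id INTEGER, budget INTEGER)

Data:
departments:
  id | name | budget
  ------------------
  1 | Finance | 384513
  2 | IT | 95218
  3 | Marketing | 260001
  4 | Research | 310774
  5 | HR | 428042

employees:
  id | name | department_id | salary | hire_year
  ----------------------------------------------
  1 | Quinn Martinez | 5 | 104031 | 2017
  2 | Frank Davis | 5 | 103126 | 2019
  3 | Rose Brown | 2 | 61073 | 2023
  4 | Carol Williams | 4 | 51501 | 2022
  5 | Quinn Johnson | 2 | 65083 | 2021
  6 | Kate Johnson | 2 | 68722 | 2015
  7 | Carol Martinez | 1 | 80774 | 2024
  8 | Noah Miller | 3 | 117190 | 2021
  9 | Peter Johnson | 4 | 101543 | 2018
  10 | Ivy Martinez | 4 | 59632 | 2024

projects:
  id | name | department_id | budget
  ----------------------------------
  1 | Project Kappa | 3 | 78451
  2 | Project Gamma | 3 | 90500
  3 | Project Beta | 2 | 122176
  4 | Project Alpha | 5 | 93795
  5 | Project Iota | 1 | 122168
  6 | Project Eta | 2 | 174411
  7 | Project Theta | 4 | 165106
SELECT name, hire_year, salary FROM employees WHERE hire_year > 2019 OR salary < 128271

Execution result:
name | hire_year | salary
Quinn Martinez | 2017 | 104031
Frank Davis | 2019 | 103126
Rose Brown | 2023 | 61073
Carol Williams | 2022 | 51501
Quinn Johnson | 2021 | 65083
Kate Johnson | 2015 | 68722
Carol Martinez | 2024 | 80774
Noah Miller | 2021 | 117190
Peter Johnson | 2018 | 101543
Ivy Martinez | 2024 | 59632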